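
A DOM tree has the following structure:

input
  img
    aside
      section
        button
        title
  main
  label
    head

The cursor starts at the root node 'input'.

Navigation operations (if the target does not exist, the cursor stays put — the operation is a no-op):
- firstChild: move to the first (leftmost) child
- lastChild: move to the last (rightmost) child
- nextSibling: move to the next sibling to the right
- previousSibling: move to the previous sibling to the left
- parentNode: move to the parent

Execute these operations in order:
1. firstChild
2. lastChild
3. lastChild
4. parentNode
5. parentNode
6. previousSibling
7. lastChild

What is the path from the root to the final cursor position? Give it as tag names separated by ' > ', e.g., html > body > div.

Answer: input > img > aside

Derivation:
After 1 (firstChild): img
After 2 (lastChild): aside
After 3 (lastChild): section
After 4 (parentNode): aside
After 5 (parentNode): img
After 6 (previousSibling): img (no-op, stayed)
After 7 (lastChild): aside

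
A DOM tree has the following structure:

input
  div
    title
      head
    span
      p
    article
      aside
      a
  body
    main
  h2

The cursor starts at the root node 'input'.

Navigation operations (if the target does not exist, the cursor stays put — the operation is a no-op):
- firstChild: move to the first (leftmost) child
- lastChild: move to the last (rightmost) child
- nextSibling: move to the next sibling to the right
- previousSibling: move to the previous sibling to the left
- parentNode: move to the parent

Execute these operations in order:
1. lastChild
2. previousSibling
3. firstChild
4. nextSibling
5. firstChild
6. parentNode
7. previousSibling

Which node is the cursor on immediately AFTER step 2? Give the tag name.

Answer: body

Derivation:
After 1 (lastChild): h2
After 2 (previousSibling): body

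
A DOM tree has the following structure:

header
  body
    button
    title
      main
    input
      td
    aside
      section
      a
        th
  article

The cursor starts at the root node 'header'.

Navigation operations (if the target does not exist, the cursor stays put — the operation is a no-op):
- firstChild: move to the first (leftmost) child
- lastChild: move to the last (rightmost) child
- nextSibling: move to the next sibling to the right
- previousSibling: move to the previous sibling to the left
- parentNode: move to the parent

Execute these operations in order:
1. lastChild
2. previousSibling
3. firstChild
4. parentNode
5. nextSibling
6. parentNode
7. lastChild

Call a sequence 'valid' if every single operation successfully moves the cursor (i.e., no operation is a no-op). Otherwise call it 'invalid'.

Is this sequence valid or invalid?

Answer: valid

Derivation:
After 1 (lastChild): article
After 2 (previousSibling): body
After 3 (firstChild): button
After 4 (parentNode): body
After 5 (nextSibling): article
After 6 (parentNode): header
After 7 (lastChild): article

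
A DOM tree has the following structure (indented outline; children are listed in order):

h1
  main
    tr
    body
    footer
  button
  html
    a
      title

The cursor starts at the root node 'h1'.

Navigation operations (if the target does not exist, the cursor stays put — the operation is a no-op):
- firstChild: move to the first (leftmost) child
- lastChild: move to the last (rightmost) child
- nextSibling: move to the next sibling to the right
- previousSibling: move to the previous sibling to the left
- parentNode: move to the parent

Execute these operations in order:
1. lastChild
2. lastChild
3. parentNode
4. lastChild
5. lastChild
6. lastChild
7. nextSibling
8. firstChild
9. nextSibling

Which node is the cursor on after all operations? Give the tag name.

Answer: title

Derivation:
After 1 (lastChild): html
After 2 (lastChild): a
After 3 (parentNode): html
After 4 (lastChild): a
After 5 (lastChild): title
After 6 (lastChild): title (no-op, stayed)
After 7 (nextSibling): title (no-op, stayed)
After 8 (firstChild): title (no-op, stayed)
After 9 (nextSibling): title (no-op, stayed)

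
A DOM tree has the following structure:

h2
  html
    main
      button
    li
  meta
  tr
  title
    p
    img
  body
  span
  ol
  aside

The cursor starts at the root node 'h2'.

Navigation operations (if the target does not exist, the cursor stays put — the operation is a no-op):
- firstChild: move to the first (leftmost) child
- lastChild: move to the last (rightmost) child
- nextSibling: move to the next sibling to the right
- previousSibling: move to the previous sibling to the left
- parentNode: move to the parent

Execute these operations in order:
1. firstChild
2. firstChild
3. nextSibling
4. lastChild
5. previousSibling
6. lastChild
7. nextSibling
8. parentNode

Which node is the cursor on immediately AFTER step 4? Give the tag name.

After 1 (firstChild): html
After 2 (firstChild): main
After 3 (nextSibling): li
After 4 (lastChild): li (no-op, stayed)

Answer: li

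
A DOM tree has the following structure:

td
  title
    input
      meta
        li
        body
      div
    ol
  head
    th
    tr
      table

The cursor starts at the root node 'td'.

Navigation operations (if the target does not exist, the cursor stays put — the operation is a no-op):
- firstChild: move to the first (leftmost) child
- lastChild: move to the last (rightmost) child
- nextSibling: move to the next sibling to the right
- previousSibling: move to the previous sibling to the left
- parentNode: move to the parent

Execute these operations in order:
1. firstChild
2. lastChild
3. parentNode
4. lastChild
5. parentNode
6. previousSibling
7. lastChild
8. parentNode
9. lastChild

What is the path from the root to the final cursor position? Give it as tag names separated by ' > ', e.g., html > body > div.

After 1 (firstChild): title
After 2 (lastChild): ol
After 3 (parentNode): title
After 4 (lastChild): ol
After 5 (parentNode): title
After 6 (previousSibling): title (no-op, stayed)
After 7 (lastChild): ol
After 8 (parentNode): title
After 9 (lastChild): ol

Answer: td > title > ol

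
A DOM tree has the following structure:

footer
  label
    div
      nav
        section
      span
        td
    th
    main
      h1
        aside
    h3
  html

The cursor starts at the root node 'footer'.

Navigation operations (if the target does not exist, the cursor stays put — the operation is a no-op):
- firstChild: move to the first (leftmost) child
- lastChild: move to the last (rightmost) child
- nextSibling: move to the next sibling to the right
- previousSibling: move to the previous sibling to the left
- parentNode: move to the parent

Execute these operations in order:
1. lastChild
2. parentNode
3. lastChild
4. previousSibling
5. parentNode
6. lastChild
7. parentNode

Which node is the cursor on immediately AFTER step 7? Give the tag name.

After 1 (lastChild): html
After 2 (parentNode): footer
After 3 (lastChild): html
After 4 (previousSibling): label
After 5 (parentNode): footer
After 6 (lastChild): html
After 7 (parentNode): footer

Answer: footer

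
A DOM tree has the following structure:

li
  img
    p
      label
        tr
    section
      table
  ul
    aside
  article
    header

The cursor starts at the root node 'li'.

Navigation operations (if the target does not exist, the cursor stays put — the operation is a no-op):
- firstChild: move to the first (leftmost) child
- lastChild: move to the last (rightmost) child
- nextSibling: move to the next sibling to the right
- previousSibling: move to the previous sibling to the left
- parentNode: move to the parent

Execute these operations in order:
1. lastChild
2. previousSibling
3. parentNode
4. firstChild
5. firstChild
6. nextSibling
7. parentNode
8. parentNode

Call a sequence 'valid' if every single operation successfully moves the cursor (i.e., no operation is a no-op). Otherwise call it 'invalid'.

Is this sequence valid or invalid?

After 1 (lastChild): article
After 2 (previousSibling): ul
After 3 (parentNode): li
After 4 (firstChild): img
After 5 (firstChild): p
After 6 (nextSibling): section
After 7 (parentNode): img
After 8 (parentNode): li

Answer: valid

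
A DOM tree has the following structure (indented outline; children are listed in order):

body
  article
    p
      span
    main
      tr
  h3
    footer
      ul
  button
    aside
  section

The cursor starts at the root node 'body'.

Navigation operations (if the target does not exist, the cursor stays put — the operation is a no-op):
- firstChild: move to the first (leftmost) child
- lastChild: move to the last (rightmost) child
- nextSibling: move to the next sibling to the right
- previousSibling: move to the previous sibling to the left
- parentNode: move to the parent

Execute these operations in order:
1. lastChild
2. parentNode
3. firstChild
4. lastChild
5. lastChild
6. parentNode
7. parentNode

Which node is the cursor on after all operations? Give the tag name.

Answer: article

Derivation:
After 1 (lastChild): section
After 2 (parentNode): body
After 3 (firstChild): article
After 4 (lastChild): main
After 5 (lastChild): tr
After 6 (parentNode): main
After 7 (parentNode): article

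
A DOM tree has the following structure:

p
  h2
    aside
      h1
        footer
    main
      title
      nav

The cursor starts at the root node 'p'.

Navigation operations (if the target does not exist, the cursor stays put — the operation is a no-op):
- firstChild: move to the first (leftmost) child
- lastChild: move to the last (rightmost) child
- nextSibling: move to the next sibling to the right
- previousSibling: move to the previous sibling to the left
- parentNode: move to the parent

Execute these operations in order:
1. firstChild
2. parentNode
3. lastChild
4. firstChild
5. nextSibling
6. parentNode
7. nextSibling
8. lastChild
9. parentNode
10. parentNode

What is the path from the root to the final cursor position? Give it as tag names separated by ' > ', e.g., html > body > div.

Answer: p

Derivation:
After 1 (firstChild): h2
After 2 (parentNode): p
After 3 (lastChild): h2
After 4 (firstChild): aside
After 5 (nextSibling): main
After 6 (parentNode): h2
After 7 (nextSibling): h2 (no-op, stayed)
After 8 (lastChild): main
After 9 (parentNode): h2
After 10 (parentNode): p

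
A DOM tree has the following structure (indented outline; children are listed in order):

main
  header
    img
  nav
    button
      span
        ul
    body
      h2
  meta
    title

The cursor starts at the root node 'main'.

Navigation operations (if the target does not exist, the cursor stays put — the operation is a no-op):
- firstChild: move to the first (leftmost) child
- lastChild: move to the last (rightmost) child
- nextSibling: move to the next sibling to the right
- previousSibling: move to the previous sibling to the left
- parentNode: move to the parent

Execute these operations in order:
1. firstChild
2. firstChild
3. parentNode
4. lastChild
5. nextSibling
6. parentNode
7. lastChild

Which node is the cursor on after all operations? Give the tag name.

After 1 (firstChild): header
After 2 (firstChild): img
After 3 (parentNode): header
After 4 (lastChild): img
After 5 (nextSibling): img (no-op, stayed)
After 6 (parentNode): header
After 7 (lastChild): img

Answer: img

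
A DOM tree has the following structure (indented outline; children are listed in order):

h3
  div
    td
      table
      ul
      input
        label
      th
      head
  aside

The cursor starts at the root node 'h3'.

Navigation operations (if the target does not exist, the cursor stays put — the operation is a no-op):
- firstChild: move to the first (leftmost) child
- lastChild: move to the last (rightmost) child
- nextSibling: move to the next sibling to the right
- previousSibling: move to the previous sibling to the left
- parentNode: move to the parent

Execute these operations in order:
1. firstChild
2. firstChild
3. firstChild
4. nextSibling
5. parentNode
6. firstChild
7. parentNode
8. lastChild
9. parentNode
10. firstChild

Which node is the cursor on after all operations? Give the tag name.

After 1 (firstChild): div
After 2 (firstChild): td
After 3 (firstChild): table
After 4 (nextSibling): ul
After 5 (parentNode): td
After 6 (firstChild): table
After 7 (parentNode): td
After 8 (lastChild): head
After 9 (parentNode): td
After 10 (firstChild): table

Answer: table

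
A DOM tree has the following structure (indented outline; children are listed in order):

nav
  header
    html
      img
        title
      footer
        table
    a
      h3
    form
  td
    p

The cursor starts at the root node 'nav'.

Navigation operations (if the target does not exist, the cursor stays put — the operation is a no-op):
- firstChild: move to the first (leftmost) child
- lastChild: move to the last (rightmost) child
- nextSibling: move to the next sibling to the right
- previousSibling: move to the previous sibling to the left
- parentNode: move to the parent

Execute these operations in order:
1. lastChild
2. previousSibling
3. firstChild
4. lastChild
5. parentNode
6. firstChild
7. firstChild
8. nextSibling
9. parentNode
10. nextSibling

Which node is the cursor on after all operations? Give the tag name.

After 1 (lastChild): td
After 2 (previousSibling): header
After 3 (firstChild): html
After 4 (lastChild): footer
After 5 (parentNode): html
After 6 (firstChild): img
After 7 (firstChild): title
After 8 (nextSibling): title (no-op, stayed)
After 9 (parentNode): img
After 10 (nextSibling): footer

Answer: footer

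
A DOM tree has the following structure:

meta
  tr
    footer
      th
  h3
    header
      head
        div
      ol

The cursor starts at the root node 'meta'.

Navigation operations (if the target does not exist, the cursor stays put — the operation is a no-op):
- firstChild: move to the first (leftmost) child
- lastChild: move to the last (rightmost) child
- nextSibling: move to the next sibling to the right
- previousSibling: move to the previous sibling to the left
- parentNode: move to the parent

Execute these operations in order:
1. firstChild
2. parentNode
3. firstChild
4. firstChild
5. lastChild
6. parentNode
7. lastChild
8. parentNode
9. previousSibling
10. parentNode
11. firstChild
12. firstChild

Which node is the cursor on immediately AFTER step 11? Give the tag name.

After 1 (firstChild): tr
After 2 (parentNode): meta
After 3 (firstChild): tr
After 4 (firstChild): footer
After 5 (lastChild): th
After 6 (parentNode): footer
After 7 (lastChild): th
After 8 (parentNode): footer
After 9 (previousSibling): footer (no-op, stayed)
After 10 (parentNode): tr
After 11 (firstChild): footer

Answer: footer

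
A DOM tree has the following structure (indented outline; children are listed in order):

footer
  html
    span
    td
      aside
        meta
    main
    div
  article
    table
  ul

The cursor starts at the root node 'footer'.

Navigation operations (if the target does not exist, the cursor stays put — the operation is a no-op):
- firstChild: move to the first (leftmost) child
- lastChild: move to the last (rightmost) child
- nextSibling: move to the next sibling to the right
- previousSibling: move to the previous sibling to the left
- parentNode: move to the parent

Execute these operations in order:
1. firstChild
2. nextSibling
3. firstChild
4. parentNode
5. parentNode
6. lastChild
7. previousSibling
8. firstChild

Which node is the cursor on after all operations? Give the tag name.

Answer: table

Derivation:
After 1 (firstChild): html
After 2 (nextSibling): article
After 3 (firstChild): table
After 4 (parentNode): article
After 5 (parentNode): footer
After 6 (lastChild): ul
After 7 (previousSibling): article
After 8 (firstChild): table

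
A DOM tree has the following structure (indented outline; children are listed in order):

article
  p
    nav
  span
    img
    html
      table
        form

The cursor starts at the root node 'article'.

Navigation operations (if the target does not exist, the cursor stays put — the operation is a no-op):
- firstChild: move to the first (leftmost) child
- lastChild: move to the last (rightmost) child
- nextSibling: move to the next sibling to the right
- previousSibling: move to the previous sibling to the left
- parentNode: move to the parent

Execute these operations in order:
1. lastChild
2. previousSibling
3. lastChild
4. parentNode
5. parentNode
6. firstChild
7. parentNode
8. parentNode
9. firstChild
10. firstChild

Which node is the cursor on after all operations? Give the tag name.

Answer: nav

Derivation:
After 1 (lastChild): span
After 2 (previousSibling): p
After 3 (lastChild): nav
After 4 (parentNode): p
After 5 (parentNode): article
After 6 (firstChild): p
After 7 (parentNode): article
After 8 (parentNode): article (no-op, stayed)
After 9 (firstChild): p
After 10 (firstChild): nav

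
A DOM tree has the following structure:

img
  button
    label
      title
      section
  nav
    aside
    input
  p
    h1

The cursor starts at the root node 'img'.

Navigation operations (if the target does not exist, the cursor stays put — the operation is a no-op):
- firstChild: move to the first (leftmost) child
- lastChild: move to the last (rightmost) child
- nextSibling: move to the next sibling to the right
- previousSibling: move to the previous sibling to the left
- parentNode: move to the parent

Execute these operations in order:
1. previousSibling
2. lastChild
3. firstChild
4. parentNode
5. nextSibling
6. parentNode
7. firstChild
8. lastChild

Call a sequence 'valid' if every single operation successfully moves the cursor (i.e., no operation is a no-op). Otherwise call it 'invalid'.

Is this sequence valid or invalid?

After 1 (previousSibling): img (no-op, stayed)
After 2 (lastChild): p
After 3 (firstChild): h1
After 4 (parentNode): p
After 5 (nextSibling): p (no-op, stayed)
After 6 (parentNode): img
After 7 (firstChild): button
After 8 (lastChild): label

Answer: invalid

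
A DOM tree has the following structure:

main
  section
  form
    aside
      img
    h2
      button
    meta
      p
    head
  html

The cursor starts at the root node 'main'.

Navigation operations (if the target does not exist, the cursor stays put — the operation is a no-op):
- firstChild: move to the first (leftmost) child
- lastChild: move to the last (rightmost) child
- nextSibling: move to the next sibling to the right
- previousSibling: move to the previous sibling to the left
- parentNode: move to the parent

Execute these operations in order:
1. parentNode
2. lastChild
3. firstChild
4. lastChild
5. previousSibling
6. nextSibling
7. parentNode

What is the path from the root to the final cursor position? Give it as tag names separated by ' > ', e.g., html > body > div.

After 1 (parentNode): main (no-op, stayed)
After 2 (lastChild): html
After 3 (firstChild): html (no-op, stayed)
After 4 (lastChild): html (no-op, stayed)
After 5 (previousSibling): form
After 6 (nextSibling): html
After 7 (parentNode): main

Answer: main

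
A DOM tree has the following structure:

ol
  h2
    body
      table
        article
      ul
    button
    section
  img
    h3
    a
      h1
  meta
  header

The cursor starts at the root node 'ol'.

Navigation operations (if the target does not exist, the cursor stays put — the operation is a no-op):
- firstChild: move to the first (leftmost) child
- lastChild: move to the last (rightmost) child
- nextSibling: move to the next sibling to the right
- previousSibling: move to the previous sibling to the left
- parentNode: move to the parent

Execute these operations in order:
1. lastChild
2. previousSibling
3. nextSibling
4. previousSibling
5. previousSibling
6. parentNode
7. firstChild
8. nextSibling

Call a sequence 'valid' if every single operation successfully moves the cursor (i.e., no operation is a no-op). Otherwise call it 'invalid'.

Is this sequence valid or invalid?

After 1 (lastChild): header
After 2 (previousSibling): meta
After 3 (nextSibling): header
After 4 (previousSibling): meta
After 5 (previousSibling): img
After 6 (parentNode): ol
After 7 (firstChild): h2
After 8 (nextSibling): img

Answer: valid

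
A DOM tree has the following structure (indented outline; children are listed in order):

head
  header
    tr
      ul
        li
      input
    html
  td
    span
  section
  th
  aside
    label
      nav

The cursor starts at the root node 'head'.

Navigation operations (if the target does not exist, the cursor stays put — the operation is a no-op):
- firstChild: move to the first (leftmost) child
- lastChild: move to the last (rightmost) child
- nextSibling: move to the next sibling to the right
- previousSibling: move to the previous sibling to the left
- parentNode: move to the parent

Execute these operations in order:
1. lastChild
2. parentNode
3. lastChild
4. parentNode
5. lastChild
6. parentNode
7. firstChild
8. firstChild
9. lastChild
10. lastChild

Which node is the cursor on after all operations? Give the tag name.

Answer: input

Derivation:
After 1 (lastChild): aside
After 2 (parentNode): head
After 3 (lastChild): aside
After 4 (parentNode): head
After 5 (lastChild): aside
After 6 (parentNode): head
After 7 (firstChild): header
After 8 (firstChild): tr
After 9 (lastChild): input
After 10 (lastChild): input (no-op, stayed)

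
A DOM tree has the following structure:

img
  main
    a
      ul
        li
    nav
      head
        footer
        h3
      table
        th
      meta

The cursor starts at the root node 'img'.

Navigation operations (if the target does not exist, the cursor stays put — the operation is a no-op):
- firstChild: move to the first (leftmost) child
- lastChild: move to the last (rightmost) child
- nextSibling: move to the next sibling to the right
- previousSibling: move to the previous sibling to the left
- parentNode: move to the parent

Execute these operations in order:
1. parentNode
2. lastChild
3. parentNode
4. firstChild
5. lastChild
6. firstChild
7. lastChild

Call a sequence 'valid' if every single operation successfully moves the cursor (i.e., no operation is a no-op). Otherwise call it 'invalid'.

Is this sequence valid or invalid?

Answer: invalid

Derivation:
After 1 (parentNode): img (no-op, stayed)
After 2 (lastChild): main
After 3 (parentNode): img
After 4 (firstChild): main
After 5 (lastChild): nav
After 6 (firstChild): head
After 7 (lastChild): h3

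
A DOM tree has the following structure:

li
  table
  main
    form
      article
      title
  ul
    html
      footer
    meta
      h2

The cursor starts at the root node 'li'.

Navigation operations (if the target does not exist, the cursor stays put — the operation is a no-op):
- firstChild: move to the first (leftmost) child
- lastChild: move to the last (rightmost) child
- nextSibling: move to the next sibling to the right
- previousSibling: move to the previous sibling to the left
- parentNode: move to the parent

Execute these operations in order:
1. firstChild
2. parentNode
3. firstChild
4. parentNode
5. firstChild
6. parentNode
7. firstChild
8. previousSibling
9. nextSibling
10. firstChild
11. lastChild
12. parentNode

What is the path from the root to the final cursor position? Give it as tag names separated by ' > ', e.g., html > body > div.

Answer: li > main > form

Derivation:
After 1 (firstChild): table
After 2 (parentNode): li
After 3 (firstChild): table
After 4 (parentNode): li
After 5 (firstChild): table
After 6 (parentNode): li
After 7 (firstChild): table
After 8 (previousSibling): table (no-op, stayed)
After 9 (nextSibling): main
After 10 (firstChild): form
After 11 (lastChild): title
After 12 (parentNode): form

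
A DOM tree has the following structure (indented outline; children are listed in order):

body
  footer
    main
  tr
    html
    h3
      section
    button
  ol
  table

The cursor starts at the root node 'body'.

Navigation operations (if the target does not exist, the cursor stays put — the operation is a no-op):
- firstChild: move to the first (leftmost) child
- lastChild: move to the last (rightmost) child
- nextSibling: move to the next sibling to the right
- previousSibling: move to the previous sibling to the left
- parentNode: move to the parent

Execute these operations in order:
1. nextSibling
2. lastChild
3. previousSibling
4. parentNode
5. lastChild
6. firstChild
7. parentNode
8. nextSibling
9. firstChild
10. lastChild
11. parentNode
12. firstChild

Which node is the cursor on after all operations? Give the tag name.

Answer: main

Derivation:
After 1 (nextSibling): body (no-op, stayed)
After 2 (lastChild): table
After 3 (previousSibling): ol
After 4 (parentNode): body
After 5 (lastChild): table
After 6 (firstChild): table (no-op, stayed)
After 7 (parentNode): body
After 8 (nextSibling): body (no-op, stayed)
After 9 (firstChild): footer
After 10 (lastChild): main
After 11 (parentNode): footer
After 12 (firstChild): main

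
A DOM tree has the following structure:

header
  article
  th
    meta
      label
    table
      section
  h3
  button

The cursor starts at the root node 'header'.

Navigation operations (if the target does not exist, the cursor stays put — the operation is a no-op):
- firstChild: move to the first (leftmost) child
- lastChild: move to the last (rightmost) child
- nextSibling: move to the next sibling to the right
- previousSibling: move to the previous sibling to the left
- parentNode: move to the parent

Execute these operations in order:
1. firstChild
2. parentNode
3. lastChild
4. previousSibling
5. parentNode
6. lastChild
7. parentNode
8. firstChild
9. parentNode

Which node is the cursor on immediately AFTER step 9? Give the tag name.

After 1 (firstChild): article
After 2 (parentNode): header
After 3 (lastChild): button
After 4 (previousSibling): h3
After 5 (parentNode): header
After 6 (lastChild): button
After 7 (parentNode): header
After 8 (firstChild): article
After 9 (parentNode): header

Answer: header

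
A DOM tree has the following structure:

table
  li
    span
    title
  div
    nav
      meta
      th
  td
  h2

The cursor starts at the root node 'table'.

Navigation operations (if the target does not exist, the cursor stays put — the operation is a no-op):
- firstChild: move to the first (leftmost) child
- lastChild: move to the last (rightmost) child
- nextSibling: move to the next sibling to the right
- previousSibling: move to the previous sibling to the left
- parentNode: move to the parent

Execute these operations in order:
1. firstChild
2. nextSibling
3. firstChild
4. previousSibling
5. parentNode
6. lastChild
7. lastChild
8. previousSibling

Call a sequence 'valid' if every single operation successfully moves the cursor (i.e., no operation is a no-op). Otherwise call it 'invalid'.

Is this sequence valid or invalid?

Answer: invalid

Derivation:
After 1 (firstChild): li
After 2 (nextSibling): div
After 3 (firstChild): nav
After 4 (previousSibling): nav (no-op, stayed)
After 5 (parentNode): div
After 6 (lastChild): nav
After 7 (lastChild): th
After 8 (previousSibling): meta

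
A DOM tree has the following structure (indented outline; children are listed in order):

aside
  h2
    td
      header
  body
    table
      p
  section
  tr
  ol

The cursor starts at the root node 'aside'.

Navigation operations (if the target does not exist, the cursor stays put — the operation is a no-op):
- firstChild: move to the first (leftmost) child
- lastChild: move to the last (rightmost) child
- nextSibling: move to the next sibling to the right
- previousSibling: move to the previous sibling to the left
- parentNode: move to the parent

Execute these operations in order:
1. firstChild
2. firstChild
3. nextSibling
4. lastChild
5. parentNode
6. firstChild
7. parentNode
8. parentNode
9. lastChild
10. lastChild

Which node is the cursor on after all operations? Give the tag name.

After 1 (firstChild): h2
After 2 (firstChild): td
After 3 (nextSibling): td (no-op, stayed)
After 4 (lastChild): header
After 5 (parentNode): td
After 6 (firstChild): header
After 7 (parentNode): td
After 8 (parentNode): h2
After 9 (lastChild): td
After 10 (lastChild): header

Answer: header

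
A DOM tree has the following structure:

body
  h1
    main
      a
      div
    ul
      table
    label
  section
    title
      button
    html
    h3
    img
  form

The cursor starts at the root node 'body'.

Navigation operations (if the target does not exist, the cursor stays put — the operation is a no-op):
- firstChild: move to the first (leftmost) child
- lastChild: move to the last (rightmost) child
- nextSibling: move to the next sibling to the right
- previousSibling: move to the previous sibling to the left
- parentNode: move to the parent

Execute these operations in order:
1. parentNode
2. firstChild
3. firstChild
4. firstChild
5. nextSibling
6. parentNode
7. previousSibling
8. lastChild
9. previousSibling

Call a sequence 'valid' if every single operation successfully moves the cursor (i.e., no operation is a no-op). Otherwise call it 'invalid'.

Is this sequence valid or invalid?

Answer: invalid

Derivation:
After 1 (parentNode): body (no-op, stayed)
After 2 (firstChild): h1
After 3 (firstChild): main
After 4 (firstChild): a
After 5 (nextSibling): div
After 6 (parentNode): main
After 7 (previousSibling): main (no-op, stayed)
After 8 (lastChild): div
After 9 (previousSibling): a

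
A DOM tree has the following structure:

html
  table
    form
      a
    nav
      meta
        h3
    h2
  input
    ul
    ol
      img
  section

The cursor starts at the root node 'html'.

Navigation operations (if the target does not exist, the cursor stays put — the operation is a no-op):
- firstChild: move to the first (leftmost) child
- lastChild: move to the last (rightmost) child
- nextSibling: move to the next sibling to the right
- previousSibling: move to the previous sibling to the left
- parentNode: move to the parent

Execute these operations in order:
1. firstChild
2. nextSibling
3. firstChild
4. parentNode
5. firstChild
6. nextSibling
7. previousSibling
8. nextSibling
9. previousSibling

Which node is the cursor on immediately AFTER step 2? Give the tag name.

Answer: input

Derivation:
After 1 (firstChild): table
After 2 (nextSibling): input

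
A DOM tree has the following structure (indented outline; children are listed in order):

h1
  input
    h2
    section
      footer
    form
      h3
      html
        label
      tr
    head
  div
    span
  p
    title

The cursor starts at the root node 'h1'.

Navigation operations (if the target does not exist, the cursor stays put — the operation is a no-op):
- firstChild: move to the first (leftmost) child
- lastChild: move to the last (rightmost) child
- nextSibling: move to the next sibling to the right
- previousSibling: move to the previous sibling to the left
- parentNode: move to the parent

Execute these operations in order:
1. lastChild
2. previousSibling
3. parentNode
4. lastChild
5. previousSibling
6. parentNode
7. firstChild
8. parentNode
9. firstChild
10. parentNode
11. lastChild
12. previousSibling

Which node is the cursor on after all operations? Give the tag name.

Answer: div

Derivation:
After 1 (lastChild): p
After 2 (previousSibling): div
After 3 (parentNode): h1
After 4 (lastChild): p
After 5 (previousSibling): div
After 6 (parentNode): h1
After 7 (firstChild): input
After 8 (parentNode): h1
After 9 (firstChild): input
After 10 (parentNode): h1
After 11 (lastChild): p
After 12 (previousSibling): div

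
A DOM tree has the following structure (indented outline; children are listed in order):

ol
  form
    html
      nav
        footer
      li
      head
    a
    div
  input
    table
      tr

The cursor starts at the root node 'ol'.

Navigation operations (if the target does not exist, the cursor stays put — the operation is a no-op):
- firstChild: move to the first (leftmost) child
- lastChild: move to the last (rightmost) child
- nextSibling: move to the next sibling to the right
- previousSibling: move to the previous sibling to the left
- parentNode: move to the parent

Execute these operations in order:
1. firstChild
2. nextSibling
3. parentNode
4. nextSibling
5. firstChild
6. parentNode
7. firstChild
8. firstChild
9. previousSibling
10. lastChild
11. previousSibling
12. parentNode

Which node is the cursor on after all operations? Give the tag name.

Answer: html

Derivation:
After 1 (firstChild): form
After 2 (nextSibling): input
After 3 (parentNode): ol
After 4 (nextSibling): ol (no-op, stayed)
After 5 (firstChild): form
After 6 (parentNode): ol
After 7 (firstChild): form
After 8 (firstChild): html
After 9 (previousSibling): html (no-op, stayed)
After 10 (lastChild): head
After 11 (previousSibling): li
After 12 (parentNode): html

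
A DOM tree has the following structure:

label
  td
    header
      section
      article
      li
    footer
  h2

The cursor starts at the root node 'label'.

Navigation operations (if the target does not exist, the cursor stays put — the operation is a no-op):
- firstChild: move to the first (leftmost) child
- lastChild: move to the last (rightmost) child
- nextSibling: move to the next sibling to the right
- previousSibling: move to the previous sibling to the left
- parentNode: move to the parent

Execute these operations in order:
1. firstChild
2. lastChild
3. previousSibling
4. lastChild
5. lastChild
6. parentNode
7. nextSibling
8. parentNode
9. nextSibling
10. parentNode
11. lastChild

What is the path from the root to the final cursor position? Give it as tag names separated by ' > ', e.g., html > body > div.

After 1 (firstChild): td
After 2 (lastChild): footer
After 3 (previousSibling): header
After 4 (lastChild): li
After 5 (lastChild): li (no-op, stayed)
After 6 (parentNode): header
After 7 (nextSibling): footer
After 8 (parentNode): td
After 9 (nextSibling): h2
After 10 (parentNode): label
After 11 (lastChild): h2

Answer: label > h2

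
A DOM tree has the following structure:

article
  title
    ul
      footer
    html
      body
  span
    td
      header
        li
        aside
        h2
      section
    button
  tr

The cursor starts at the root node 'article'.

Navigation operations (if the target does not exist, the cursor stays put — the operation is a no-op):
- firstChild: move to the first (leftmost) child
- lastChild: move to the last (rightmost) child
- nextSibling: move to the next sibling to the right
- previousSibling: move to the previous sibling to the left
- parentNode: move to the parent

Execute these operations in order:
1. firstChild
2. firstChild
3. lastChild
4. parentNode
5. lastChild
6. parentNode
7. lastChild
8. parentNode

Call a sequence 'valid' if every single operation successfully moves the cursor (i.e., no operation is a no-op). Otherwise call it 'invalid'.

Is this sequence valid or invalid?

After 1 (firstChild): title
After 2 (firstChild): ul
After 3 (lastChild): footer
After 4 (parentNode): ul
After 5 (lastChild): footer
After 6 (parentNode): ul
After 7 (lastChild): footer
After 8 (parentNode): ul

Answer: valid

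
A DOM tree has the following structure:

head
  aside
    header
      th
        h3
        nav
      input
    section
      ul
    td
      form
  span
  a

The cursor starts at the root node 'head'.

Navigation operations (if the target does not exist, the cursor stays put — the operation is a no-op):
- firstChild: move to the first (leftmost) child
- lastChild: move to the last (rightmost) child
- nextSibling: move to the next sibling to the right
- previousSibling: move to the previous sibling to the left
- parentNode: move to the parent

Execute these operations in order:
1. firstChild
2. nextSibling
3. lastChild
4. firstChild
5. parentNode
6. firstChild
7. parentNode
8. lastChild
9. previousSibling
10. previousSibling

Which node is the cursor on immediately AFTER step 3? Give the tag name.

After 1 (firstChild): aside
After 2 (nextSibling): span
After 3 (lastChild): span (no-op, stayed)

Answer: span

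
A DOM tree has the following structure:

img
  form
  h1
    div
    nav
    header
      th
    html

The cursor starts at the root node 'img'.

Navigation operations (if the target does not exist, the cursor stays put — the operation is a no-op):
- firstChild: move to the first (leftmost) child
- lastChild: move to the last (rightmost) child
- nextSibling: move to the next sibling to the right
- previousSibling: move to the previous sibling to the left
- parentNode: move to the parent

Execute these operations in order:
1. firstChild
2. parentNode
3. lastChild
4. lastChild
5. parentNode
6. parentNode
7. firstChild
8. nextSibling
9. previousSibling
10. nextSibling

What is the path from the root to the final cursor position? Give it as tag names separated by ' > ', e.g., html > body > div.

After 1 (firstChild): form
After 2 (parentNode): img
After 3 (lastChild): h1
After 4 (lastChild): html
After 5 (parentNode): h1
After 6 (parentNode): img
After 7 (firstChild): form
After 8 (nextSibling): h1
After 9 (previousSibling): form
After 10 (nextSibling): h1

Answer: img > h1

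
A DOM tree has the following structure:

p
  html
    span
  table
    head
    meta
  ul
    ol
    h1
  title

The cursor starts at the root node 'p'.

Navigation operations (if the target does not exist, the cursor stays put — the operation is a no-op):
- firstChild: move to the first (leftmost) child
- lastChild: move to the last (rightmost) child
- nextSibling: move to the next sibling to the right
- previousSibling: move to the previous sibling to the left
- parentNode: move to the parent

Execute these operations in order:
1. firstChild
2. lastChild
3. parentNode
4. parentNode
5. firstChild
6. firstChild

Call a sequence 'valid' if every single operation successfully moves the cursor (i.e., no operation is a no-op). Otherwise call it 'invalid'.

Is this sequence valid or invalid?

After 1 (firstChild): html
After 2 (lastChild): span
After 3 (parentNode): html
After 4 (parentNode): p
After 5 (firstChild): html
After 6 (firstChild): span

Answer: valid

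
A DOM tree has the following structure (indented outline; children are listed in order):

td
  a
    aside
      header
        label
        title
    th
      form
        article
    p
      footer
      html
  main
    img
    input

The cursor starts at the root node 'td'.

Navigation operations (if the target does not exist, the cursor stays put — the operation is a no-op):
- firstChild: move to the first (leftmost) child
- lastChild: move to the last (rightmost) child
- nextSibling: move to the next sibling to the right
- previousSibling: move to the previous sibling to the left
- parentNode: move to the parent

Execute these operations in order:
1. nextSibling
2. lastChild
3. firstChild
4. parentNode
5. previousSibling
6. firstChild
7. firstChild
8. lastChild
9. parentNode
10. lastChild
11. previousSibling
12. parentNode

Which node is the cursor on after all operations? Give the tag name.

Answer: header

Derivation:
After 1 (nextSibling): td (no-op, stayed)
After 2 (lastChild): main
After 3 (firstChild): img
After 4 (parentNode): main
After 5 (previousSibling): a
After 6 (firstChild): aside
After 7 (firstChild): header
After 8 (lastChild): title
After 9 (parentNode): header
After 10 (lastChild): title
After 11 (previousSibling): label
After 12 (parentNode): header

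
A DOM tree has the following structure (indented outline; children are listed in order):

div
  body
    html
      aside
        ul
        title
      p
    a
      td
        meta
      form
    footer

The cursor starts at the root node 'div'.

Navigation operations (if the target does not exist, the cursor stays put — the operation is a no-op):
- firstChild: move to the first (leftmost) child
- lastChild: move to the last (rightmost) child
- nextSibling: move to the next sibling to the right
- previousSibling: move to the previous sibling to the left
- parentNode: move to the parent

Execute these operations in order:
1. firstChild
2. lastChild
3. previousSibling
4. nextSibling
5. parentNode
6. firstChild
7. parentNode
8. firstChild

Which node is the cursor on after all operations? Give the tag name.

Answer: html

Derivation:
After 1 (firstChild): body
After 2 (lastChild): footer
After 3 (previousSibling): a
After 4 (nextSibling): footer
After 5 (parentNode): body
After 6 (firstChild): html
After 7 (parentNode): body
After 8 (firstChild): html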